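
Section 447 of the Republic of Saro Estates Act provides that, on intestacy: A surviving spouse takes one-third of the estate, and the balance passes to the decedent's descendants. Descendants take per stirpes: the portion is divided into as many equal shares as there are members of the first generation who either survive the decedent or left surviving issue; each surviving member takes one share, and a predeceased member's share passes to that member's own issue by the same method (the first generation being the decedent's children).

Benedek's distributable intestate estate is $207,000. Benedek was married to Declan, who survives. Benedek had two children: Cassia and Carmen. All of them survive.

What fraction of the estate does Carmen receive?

Declan takes one-third of $207,000 = $69,000. The remaining $138,000 passes to the descendants.
The descendants' portion ($138,000) is divided into 2 shares of $69,000: Cassia and Carmen each take $69,000.

Carmen receives 1/3 of the estate.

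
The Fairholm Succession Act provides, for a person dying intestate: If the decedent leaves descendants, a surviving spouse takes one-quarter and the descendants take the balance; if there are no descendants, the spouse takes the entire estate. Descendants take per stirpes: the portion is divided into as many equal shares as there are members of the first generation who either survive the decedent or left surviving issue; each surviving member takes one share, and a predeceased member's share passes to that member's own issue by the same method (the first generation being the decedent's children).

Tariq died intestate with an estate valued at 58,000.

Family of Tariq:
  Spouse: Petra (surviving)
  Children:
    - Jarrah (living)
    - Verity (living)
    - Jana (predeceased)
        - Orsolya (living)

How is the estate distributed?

Petra: 14,500; Jarrah: 14,500; Verity: 14,500; Orsolya: 14,500

Petra takes one-quarter of 58,000 = 14,500. The remaining 43,500 passes to the descendants.
The descendants' portion (43,500) is divided into 3 shares of 14,500: Jarrah and Verity each take 14,500; Jana's 14,500 share passes to Jana's issue.
Jana's share (14,500) passes entirely to Orsolya.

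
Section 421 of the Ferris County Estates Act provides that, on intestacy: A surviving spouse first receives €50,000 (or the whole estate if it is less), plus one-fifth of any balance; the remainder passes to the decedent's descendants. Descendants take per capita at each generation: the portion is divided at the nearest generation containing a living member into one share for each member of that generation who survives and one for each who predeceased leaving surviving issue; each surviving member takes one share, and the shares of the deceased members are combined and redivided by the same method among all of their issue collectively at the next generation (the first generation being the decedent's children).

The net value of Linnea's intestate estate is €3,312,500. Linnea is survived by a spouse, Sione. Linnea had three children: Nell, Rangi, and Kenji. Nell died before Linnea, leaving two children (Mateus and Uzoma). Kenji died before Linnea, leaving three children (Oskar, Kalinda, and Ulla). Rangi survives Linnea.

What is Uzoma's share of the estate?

Uzoma receives €348,000.

Sione first takes €50,000, leaving a balance of €3,262,500. Sione then takes one-fifth of the balance (€652,500), for a total of €702,500. The remaining €2,610,000 passes to the descendants.
The descendants' portion (€2,610,000) is divided at the children's generation into 3 shares of €870,000. Rangi takes €870,000. The 2 shares of the deceased (Nell and Kenji) are combined into a pool of €1,740,000.
That pool (€1,740,000) is divided at the grandchildren's generation equally among Mateus, Uzoma, Oskar, Kalinda, and Ulla: €348,000 each.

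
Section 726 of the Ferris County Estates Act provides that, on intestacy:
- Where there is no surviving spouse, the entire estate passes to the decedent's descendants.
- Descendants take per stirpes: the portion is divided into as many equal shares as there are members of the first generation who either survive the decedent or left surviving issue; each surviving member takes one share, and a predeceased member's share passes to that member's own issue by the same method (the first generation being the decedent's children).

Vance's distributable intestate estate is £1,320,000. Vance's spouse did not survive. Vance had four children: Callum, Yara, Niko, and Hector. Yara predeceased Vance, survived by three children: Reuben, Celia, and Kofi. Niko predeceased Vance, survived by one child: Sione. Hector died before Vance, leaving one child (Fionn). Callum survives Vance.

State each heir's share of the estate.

The entire £1,320,000 passes to the descendants.
That amount (£1,320,000) is divided into 4 shares of £330,000: Callum takes £330,000; Yara's £330,000 share passes to Yara's issue; Niko's £330,000 share passes to Niko's issue; Hector's £330,000 share passes to Hector's issue.
Yara's share (£330,000) is divided into 3 shares of £110,000: Reuben, Celia, and Kofi each take £110,000.
Niko's share (£330,000) passes entirely to Sione.
Hector's share (£330,000) passes entirely to Fionn.

Callum: £330,000; Reuben: £110,000; Celia: £110,000; Kofi: £110,000; Sione: £330,000; Fionn: £330,000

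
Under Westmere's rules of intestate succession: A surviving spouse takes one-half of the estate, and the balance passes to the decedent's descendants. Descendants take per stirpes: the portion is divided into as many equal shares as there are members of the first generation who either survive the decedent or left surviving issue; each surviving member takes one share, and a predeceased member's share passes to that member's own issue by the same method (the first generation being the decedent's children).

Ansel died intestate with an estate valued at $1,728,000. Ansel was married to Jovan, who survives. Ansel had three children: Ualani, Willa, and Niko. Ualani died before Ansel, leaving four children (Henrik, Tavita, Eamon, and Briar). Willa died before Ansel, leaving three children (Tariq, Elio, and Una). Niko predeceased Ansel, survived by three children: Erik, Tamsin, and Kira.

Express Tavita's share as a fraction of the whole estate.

Jovan takes one-half of $1,728,000 = $864,000. The remaining $864,000 passes to the descendants.
The descendants' portion ($864,000) is divided into 3 shares of $288,000: Ualani's $288,000 share passes to Ualani's issue; Willa's $288,000 share passes to Willa's issue; Niko's $288,000 share passes to Niko's issue.
Ualani's share ($288,000) is divided into 4 shares of $72,000: Henrik, Tavita, Eamon, and Briar each take $72,000.
Willa's share ($288,000) is divided into 3 shares of $96,000: Tariq, Elio, and Una each take $96,000.
Niko's share ($288,000) is divided into 3 shares of $96,000: Erik, Tamsin, and Kira each take $96,000.

Tavita receives 1/24 of the estate.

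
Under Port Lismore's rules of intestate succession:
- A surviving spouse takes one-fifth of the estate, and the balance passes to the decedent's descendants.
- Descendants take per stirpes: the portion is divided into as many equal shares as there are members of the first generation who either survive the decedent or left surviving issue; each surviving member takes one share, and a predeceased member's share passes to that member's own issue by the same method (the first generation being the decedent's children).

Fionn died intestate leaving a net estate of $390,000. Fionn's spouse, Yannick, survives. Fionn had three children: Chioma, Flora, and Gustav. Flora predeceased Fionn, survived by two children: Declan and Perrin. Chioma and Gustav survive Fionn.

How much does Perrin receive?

Perrin receives $52,000.

Yannick takes one-fifth of $390,000 = $78,000. The remaining $312,000 passes to the descendants.
The descendants' portion ($312,000) is divided into 3 shares of $104,000: Chioma and Gustav each take $104,000; Flora's $104,000 share passes to Flora's issue.
Flora's share ($104,000) is divided into 2 shares of $52,000: Declan and Perrin each take $52,000.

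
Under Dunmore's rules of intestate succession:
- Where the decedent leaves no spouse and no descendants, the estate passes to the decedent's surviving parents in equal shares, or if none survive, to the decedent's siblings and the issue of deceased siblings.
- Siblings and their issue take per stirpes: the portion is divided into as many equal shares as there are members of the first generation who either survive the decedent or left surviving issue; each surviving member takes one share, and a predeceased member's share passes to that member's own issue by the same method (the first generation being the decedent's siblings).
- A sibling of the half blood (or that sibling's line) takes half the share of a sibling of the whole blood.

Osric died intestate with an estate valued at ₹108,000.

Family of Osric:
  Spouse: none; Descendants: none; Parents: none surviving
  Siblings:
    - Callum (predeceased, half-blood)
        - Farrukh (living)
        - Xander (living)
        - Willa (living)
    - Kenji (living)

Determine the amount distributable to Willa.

Willa receives ₹12,000.

The entire ₹108,000 passes to the siblings and their issue.
Counting each half-blood sibling's line as half a unit, there are 3/2 units in ₹108,000, so one unit is ₹72,000. Whole-blood lines (Kenji) take ₹72,000 each; half-blood lines (Callum) take ₹36,000 each.
Callum's share (₹36,000) is divided into 3 shares of ₹12,000: Farrukh, Xander, and Willa each take ₹12,000.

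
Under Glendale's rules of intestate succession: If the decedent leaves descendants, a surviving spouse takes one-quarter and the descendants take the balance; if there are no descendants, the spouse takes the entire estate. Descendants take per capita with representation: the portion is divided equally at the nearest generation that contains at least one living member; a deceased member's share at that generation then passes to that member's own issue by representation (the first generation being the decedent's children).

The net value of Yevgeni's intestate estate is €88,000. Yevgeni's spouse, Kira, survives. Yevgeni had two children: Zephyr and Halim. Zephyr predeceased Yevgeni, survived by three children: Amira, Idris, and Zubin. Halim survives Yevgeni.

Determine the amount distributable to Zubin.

Kira takes one-quarter of €88,000 = €22,000. The remaining €66,000 passes to the descendants.
The descendants' portion (€66,000) is divided into 2 shares of €33,000: Halim takes €33,000; Zephyr's €33,000 share passes to Zephyr's issue.
Zephyr's share (€33,000) is divided into 3 shares of €11,000: Amira, Idris, and Zubin each take €11,000.

Zubin receives €11,000.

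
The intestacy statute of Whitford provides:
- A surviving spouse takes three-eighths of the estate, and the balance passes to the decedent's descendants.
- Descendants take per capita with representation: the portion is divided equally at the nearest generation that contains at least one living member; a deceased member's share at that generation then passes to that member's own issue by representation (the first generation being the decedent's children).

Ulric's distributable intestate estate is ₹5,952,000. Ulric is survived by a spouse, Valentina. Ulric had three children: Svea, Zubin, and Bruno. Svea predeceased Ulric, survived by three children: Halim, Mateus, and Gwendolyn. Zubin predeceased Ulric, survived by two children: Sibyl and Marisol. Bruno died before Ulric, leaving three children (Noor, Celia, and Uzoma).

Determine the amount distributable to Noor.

Noor receives ₹465,000.

Valentina takes three-eighths of ₹5,952,000 = ₹2,232,000. The remaining ₹3,720,000 passes to the descendants.
No child survives, so the initial division is made at the grandchildren's generation.
The descendants' portion (₹3,720,000) is divided into 8 shares of ₹465,000: Halim, Mateus, Gwendolyn, Sibyl, Marisol, Noor, Celia, and Uzoma each take ₹465,000.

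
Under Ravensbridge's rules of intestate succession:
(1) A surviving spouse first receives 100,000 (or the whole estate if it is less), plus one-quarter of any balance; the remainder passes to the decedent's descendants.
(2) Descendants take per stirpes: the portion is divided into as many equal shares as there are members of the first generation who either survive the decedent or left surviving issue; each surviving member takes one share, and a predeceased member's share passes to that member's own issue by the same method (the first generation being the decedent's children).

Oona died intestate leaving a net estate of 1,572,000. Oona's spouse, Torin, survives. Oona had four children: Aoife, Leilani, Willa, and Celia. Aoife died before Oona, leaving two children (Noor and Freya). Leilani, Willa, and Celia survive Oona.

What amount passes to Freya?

Freya receives 138,000.

Torin first takes 100,000, leaving a balance of 1,472,000. Torin then takes one-quarter of the balance (368,000), for a total of 468,000. The remaining 1,104,000 passes to the descendants.
The descendants' portion (1,104,000) is divided into 4 shares of 276,000: Leilani, Willa, and Celia each take 276,000; Aoife's 276,000 share passes to Aoife's issue.
Aoife's share (276,000) is divided into 2 shares of 138,000: Noor and Freya each take 138,000.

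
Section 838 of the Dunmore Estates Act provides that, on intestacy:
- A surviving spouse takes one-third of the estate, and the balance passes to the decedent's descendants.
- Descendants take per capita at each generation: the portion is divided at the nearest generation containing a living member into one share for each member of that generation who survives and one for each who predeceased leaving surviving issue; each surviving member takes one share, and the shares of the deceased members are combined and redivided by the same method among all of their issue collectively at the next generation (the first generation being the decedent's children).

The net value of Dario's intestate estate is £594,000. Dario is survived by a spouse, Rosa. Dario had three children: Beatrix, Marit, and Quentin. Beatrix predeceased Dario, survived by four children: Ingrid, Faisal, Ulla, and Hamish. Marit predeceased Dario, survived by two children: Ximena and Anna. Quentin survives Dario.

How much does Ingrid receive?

Rosa takes one-third of £594,000 = £198,000. The remaining £396,000 passes to the descendants.
The descendants' portion (£396,000) is divided at the children's generation into 3 shares of £132,000. Quentin takes £132,000. The 2 shares of the deceased (Beatrix and Marit) are combined into a pool of £264,000.
That pool (£264,000) is divided at the grandchildren's generation equally among Ingrid, Faisal, Ulla, Hamish, Ximena, and Anna: £44,000 each.

Ingrid receives £44,000.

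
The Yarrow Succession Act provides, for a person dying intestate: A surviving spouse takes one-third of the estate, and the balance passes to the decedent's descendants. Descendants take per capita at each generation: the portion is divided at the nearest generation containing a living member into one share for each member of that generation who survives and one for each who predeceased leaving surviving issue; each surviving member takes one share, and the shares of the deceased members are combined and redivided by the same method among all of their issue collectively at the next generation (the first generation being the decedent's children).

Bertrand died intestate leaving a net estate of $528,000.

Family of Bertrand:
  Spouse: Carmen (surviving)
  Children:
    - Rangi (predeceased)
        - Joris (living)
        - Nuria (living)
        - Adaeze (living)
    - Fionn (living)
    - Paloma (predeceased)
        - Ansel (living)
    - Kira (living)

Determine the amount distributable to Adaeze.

Adaeze receives $44,000.

Carmen takes one-third of $528,000 = $176,000. The remaining $352,000 passes to the descendants.
The descendants' portion ($352,000) is divided at the children's generation into 4 shares of $88,000. Fionn and Kira each take $88,000. The 2 shares of the deceased (Rangi and Paloma) are combined into a pool of $176,000.
That pool ($176,000) is divided at the grandchildren's generation equally among Joris, Nuria, Adaeze, and Ansel: $44,000 each.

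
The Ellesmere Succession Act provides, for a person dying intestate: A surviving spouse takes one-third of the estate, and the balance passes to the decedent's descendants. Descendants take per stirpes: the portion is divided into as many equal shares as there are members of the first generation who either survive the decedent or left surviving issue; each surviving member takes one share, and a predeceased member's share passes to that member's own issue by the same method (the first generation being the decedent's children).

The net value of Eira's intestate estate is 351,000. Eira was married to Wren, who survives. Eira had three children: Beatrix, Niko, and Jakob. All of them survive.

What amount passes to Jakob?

Wren takes one-third of 351,000 = 117,000. The remaining 234,000 passes to the descendants.
The descendants' portion (234,000) is divided into 3 shares of 78,000: Beatrix, Niko, and Jakob each take 78,000.

Jakob receives 78,000.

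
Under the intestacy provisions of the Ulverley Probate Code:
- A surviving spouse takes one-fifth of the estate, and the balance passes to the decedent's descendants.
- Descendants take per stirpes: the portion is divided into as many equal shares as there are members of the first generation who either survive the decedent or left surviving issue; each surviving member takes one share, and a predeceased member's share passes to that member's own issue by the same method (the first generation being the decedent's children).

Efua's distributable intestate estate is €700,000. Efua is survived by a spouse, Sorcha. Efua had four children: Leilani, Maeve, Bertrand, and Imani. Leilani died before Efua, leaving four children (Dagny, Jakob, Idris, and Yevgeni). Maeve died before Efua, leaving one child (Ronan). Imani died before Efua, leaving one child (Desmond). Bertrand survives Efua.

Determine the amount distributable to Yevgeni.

Yevgeni receives €35,000.

Sorcha takes one-fifth of €700,000 = €140,000. The remaining €560,000 passes to the descendants.
The descendants' portion (€560,000) is divided into 4 shares of €140,000: Bertrand takes €140,000; Leilani's €140,000 share passes to Leilani's issue; Maeve's €140,000 share passes to Maeve's issue; Imani's €140,000 share passes to Imani's issue.
Leilani's share (€140,000) is divided into 4 shares of €35,000: Dagny, Jakob, Idris, and Yevgeni each take €35,000.
Maeve's share (€140,000) passes entirely to Ronan.
Imani's share (€140,000) passes entirely to Desmond.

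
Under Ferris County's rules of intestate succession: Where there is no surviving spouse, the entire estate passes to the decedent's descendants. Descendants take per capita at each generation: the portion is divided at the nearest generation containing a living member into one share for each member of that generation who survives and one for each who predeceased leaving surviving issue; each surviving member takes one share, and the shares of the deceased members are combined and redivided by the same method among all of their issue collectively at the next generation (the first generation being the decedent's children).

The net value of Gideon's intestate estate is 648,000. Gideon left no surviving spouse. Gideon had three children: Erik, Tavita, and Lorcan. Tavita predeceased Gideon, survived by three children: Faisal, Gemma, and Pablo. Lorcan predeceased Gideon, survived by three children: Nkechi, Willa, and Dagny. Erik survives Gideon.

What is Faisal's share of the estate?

The entire 648,000 passes to the descendants.
That amount (648,000) is divided at the children's generation into 3 shares of 216,000. Erik takes 216,000. The 2 shares of the deceased (Tavita and Lorcan) are combined into a pool of 432,000.
That pool (432,000) is divided at the grandchildren's generation equally among Faisal, Gemma, Pablo, Nkechi, Willa, and Dagny: 72,000 each.

Faisal receives 72,000.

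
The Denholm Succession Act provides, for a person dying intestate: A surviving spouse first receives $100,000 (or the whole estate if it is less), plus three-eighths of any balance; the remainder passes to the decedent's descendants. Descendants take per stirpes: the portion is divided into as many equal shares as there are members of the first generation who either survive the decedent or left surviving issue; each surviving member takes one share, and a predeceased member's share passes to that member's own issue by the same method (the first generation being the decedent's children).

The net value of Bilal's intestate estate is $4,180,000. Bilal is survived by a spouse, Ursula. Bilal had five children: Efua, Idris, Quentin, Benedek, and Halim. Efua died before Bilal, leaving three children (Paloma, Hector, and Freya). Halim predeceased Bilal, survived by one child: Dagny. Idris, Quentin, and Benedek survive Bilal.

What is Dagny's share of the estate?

Ursula first takes $100,000, leaving a balance of $4,080,000. Ursula then takes three-eighths of the balance ($1,530,000), for a total of $1,630,000. The remaining $2,550,000 passes to the descendants.
The descendants' portion ($2,550,000) is divided into 5 shares of $510,000: Idris, Quentin, and Benedek each take $510,000; Efua's $510,000 share passes to Efua's issue; Halim's $510,000 share passes to Halim's issue.
Efua's share ($510,000) is divided into 3 shares of $170,000: Paloma, Hector, and Freya each take $170,000.
Halim's share ($510,000) passes entirely to Dagny.

Dagny receives $510,000.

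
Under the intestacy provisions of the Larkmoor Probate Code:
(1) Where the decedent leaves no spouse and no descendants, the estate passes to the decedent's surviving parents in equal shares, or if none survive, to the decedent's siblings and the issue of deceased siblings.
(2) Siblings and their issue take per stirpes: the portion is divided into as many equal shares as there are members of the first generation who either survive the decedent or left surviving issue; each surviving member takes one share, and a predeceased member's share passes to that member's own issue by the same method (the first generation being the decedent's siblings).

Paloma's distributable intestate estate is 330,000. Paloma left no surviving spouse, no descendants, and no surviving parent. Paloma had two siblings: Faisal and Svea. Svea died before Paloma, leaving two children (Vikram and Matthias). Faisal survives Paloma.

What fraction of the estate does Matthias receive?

The entire 330,000 passes to the siblings and their issue.
That amount (330,000) is divided into 2 shares of 165,000: Faisal takes 165,000; Svea's 165,000 share passes to Svea's issue.
Svea's share (165,000) is divided into 2 shares of 82,500: Vikram and Matthias each take 82,500.

Matthias receives 1/4 of the estate.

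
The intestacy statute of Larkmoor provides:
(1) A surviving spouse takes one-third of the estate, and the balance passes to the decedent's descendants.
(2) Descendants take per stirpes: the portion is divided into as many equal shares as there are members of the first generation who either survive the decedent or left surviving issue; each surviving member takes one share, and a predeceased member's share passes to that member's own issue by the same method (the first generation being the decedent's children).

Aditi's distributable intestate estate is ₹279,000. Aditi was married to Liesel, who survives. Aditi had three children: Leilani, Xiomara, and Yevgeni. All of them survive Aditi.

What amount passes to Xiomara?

Liesel takes one-third of ₹279,000 = ₹93,000. The remaining ₹186,000 passes to the descendants.
The descendants' portion (₹186,000) is divided into 3 shares of ₹62,000: Leilani, Xiomara, and Yevgeni each take ₹62,000.

Xiomara receives ₹62,000.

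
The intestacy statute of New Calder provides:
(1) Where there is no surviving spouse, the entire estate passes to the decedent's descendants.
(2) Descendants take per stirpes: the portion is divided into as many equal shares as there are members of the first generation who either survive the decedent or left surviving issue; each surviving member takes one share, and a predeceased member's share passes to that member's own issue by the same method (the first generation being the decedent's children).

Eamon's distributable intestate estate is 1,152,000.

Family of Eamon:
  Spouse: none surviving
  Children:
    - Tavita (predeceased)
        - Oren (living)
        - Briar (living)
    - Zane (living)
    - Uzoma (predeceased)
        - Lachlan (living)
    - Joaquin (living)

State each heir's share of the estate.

Oren: 144,000; Briar: 144,000; Zane: 288,000; Lachlan: 288,000; Joaquin: 288,000

The entire 1,152,000 passes to the descendants.
That amount (1,152,000) is divided into 4 shares of 288,000: Zane and Joaquin each take 288,000; Tavita's 288,000 share passes to Tavita's issue; Uzoma's 288,000 share passes to Uzoma's issue.
Tavita's share (288,000) is divided into 2 shares of 144,000: Oren and Briar each take 144,000.
Uzoma's share (288,000) passes entirely to Lachlan.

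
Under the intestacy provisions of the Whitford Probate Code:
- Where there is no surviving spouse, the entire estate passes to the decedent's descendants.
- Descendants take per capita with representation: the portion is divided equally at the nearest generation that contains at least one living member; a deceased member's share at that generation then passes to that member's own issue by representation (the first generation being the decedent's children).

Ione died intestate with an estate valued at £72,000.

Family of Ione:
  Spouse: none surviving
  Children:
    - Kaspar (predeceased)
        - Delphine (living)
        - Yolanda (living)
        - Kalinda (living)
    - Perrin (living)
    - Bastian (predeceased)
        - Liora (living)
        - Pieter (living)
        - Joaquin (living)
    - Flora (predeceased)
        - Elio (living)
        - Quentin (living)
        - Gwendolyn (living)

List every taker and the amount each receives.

Delphine: £6,000; Yolanda: £6,000; Kalinda: £6,000; Perrin: £18,000; Liora: £6,000; Pieter: £6,000; Joaquin: £6,000; Elio: £6,000; Quentin: £6,000; Gwendolyn: £6,000

The entire £72,000 passes to the descendants.
That amount (£72,000) is divided into 4 shares of £18,000: Perrin takes £18,000; Kaspar's £18,000 share passes to Kaspar's issue; Bastian's £18,000 share passes to Bastian's issue; Flora's £18,000 share passes to Flora's issue.
Kaspar's share (£18,000) is divided into 3 shares of £6,000: Delphine, Yolanda, and Kalinda each take £6,000.
Bastian's share (£18,000) is divided into 3 shares of £6,000: Liora, Pieter, and Joaquin each take £6,000.
Flora's share (£18,000) is divided into 3 shares of £6,000: Elio, Quentin, and Gwendolyn each take £6,000.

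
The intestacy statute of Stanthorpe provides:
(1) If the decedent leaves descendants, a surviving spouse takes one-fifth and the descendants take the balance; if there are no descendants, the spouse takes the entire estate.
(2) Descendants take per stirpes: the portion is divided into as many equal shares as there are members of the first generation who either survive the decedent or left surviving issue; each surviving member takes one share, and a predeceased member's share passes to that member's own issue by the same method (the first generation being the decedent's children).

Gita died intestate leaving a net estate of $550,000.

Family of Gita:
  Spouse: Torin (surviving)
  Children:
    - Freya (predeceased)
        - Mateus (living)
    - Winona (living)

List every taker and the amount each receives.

Torin takes one-fifth of $550,000 = $110,000. The remaining $440,000 passes to the descendants.
The descendants' portion ($440,000) is divided into 2 shares of $220,000: Winona takes $220,000; Freya's $220,000 share passes to Freya's issue.
Freya's share ($220,000) passes entirely to Mateus.

Torin: $110,000; Mateus: $220,000; Winona: $220,000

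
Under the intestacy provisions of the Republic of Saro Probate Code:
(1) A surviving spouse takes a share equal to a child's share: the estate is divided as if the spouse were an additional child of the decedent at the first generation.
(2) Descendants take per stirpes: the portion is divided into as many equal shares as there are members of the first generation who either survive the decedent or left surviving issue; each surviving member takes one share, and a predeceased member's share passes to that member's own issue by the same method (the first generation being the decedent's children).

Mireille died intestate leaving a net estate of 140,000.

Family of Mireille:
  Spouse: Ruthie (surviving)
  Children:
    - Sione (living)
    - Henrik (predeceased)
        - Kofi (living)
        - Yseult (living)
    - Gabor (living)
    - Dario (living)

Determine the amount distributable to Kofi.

Kofi receives 14,000.

The spouse counts as an additional share at the children's level, so there are 5 primary shares of 28,000. Ruthie takes one such share (28,000).
The children's combined portion (112,000) is divided into 4 shares of 28,000: Sione, Gabor, and Dario each take 28,000; Henrik's 28,000 share passes to Henrik's issue.
Henrik's share (28,000) is divided into 2 shares of 14,000: Kofi and Yseult each take 14,000.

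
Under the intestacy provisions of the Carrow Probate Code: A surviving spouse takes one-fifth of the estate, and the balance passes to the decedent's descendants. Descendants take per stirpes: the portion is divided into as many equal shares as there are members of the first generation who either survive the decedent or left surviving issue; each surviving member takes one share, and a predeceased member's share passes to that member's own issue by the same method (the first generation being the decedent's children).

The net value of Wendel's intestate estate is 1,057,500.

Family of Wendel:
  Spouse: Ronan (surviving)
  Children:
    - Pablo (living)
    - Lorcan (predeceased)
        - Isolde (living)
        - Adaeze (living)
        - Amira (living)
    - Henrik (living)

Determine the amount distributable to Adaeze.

Ronan takes one-fifth of 1,057,500 = 211,500. The remaining 846,000 passes to the descendants.
The descendants' portion (846,000) is divided into 3 shares of 282,000: Pablo and Henrik each take 282,000; Lorcan's 282,000 share passes to Lorcan's issue.
Lorcan's share (282,000) is divided into 3 shares of 94,000: Isolde, Adaeze, and Amira each take 94,000.

Adaeze receives 94,000.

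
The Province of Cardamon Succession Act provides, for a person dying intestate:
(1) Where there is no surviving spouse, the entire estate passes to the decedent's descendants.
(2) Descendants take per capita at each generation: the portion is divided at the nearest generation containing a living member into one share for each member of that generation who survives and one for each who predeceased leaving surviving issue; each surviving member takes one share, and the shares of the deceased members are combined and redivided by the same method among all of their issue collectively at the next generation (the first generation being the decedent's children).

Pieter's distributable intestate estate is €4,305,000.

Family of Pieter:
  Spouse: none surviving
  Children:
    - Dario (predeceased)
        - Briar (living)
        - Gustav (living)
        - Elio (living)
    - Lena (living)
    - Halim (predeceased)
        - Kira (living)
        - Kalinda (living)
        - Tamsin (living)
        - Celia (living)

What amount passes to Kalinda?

Kalinda receives €410,000.

The entire €4,305,000 passes to the descendants.
That amount (€4,305,000) is divided at the children's generation into 3 shares of €1,435,000. Lena takes €1,435,000. The 2 shares of the deceased (Dario and Halim) are combined into a pool of €2,870,000.
That pool (€2,870,000) is divided at the grandchildren's generation equally among Briar, Gustav, Elio, Kira, Kalinda, Tamsin, and Celia: €410,000 each.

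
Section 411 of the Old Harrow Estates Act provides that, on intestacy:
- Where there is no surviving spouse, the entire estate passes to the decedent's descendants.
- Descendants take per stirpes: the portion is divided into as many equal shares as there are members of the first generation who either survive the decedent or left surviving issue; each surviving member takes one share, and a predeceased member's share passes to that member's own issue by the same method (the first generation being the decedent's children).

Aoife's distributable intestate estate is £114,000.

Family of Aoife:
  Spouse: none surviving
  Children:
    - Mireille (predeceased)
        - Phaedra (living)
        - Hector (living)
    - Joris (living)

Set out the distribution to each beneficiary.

Phaedra: £28,500; Hector: £28,500; Joris: £57,000

The entire £114,000 passes to the descendants.
That amount (£114,000) is divided into 2 shares of £57,000: Joris takes £57,000; Mireille's £57,000 share passes to Mireille's issue.
Mireille's share (£57,000) is divided into 2 shares of £28,500: Phaedra and Hector each take £28,500.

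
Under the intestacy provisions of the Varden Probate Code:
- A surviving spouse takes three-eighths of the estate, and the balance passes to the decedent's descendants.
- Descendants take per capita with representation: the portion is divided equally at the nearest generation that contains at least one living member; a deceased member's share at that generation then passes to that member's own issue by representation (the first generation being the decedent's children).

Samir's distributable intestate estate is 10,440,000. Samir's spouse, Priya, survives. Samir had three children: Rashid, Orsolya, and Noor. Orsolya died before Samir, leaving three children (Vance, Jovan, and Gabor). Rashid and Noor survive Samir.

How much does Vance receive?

Priya takes three-eighths of 10,440,000 = 3,915,000. The remaining 6,525,000 passes to the descendants.
The descendants' portion (6,525,000) is divided into 3 shares of 2,175,000: Rashid and Noor each take 2,175,000; Orsolya's 2,175,000 share passes to Orsolya's issue.
Orsolya's share (2,175,000) is divided into 3 shares of 725,000: Vance, Jovan, and Gabor each take 725,000.

Vance receives 725,000.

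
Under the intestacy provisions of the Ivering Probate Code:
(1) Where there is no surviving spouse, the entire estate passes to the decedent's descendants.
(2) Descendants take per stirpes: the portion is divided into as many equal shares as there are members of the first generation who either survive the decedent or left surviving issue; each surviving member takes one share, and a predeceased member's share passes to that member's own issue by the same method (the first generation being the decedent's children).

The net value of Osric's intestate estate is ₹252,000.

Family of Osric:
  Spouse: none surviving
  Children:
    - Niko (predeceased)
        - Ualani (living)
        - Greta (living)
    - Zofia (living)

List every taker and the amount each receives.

The entire ₹252,000 passes to the descendants.
That amount (₹252,000) is divided into 2 shares of ₹126,000: Zofia takes ₹126,000; Niko's ₹126,000 share passes to Niko's issue.
Niko's share (₹126,000) is divided into 2 shares of ₹63,000: Ualani and Greta each take ₹63,000.

Ualani: ₹63,000; Greta: ₹63,000; Zofia: ₹126,000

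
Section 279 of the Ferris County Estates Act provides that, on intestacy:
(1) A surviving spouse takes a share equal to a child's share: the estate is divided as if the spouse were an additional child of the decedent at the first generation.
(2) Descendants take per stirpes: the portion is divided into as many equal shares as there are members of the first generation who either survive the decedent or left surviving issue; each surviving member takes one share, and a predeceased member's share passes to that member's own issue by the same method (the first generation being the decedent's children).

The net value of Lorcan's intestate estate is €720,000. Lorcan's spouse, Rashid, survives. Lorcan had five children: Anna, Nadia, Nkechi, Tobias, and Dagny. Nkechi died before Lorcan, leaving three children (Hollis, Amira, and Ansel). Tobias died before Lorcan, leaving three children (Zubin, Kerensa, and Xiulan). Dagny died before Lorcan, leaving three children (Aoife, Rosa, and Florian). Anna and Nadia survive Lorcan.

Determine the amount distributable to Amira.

Amira receives €40,000.

The spouse counts as an additional share at the children's level, so there are 6 primary shares of €120,000. Rashid takes one such share (€120,000).
The children's combined portion (€600,000) is divided into 5 shares of €120,000: Anna and Nadia each take €120,000; Nkechi's €120,000 share passes to Nkechi's issue; Tobias's €120,000 share passes to Tobias's issue; Dagny's €120,000 share passes to Dagny's issue.
Nkechi's share (€120,000) is divided into 3 shares of €40,000: Hollis, Amira, and Ansel each take €40,000.
Tobias's share (€120,000) is divided into 3 shares of €40,000: Zubin, Kerensa, and Xiulan each take €40,000.
Dagny's share (€120,000) is divided into 3 shares of €40,000: Aoife, Rosa, and Florian each take €40,000.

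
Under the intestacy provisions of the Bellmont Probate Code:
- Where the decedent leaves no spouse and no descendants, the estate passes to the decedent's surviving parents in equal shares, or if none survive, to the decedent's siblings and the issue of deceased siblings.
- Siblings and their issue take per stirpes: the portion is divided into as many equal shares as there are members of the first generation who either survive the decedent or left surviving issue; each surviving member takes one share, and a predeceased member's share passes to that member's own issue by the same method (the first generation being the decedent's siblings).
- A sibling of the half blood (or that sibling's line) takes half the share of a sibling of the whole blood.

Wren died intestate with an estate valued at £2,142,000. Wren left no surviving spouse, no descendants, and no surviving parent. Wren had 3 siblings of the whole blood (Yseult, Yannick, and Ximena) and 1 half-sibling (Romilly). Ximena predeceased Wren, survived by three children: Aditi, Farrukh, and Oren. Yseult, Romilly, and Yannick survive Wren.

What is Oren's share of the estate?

The entire £2,142,000 passes to the siblings and their issue.
Counting each half-blood sibling's line as half a unit, there are 7/2 units in £2,142,000, so one unit is £612,000. Whole-blood lines (Yseult, Yannick, and Ximena) take £612,000 each; half-blood lines (Romilly) take £306,000 each.
Ximena's share (£612,000) is divided into 3 shares of £204,000: Aditi, Farrukh, and Oren each take £204,000.

Oren receives £204,000.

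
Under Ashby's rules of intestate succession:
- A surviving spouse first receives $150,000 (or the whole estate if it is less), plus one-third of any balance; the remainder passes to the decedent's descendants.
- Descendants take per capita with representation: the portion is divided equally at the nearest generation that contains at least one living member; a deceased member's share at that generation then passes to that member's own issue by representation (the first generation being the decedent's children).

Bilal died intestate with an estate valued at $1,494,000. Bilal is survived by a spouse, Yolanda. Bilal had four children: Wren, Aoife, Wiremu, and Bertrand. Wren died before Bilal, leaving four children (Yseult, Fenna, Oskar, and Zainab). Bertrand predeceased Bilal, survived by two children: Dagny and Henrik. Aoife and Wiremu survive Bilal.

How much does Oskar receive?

Yolanda first takes $150,000, leaving a balance of $1,344,000. Yolanda then takes one-third of the balance ($448,000), for a total of $598,000. The remaining $896,000 passes to the descendants.
The descendants' portion ($896,000) is divided into 4 shares of $224,000: Aoife and Wiremu each take $224,000; Wren's $224,000 share passes to Wren's issue; Bertrand's $224,000 share passes to Bertrand's issue.
Wren's share ($224,000) is divided into 4 shares of $56,000: Yseult, Fenna, Oskar, and Zainab each take $56,000.
Bertrand's share ($224,000) is divided into 2 shares of $112,000: Dagny and Henrik each take $112,000.

Oskar receives $56,000.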